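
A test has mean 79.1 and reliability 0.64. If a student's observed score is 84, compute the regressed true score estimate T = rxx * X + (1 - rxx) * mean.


T_est = rxx * X + (1 - rxx) * mean
T_est = 0.64 * 84 + 0.36 * 79.1
T_est = 53.76 + 28.476
T_est = 82.236

82.236


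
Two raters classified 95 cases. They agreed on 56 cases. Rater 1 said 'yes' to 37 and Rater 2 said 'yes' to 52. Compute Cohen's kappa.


P_o = 56/95 = 0.589474
P_e = (37*52 + 58*43) / 9025 = 0.489529
kappa = (P_o - P_e) / (1 - P_e)
kappa = (0.589474 - 0.489529) / (1 - 0.489529)
kappa = 0.1958

0.1958


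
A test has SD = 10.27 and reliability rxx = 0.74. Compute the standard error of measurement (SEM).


SEM = SD * sqrt(1 - rxx)
SEM = 10.27 * sqrt(1 - 0.74)
SEM = 10.27 * sqrt(0.26) = 10.27 * 0.509902
SEM = 5.2367

5.2367


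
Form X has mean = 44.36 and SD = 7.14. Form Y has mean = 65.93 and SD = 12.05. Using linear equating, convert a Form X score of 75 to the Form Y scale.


slope = SD_Y / SD_X = 12.05 / 7.14 ~ 1.6877
intercept = mean_Y - slope * mean_X = 65.93 - (12.05 / 7.14) * 44.36 ~ -8.9353
Y = slope * X + intercept. To avoid rounding drift from the rounded slope/intercept, evaluate the equivalent form Y = mean_Y + SD_Y * (X - mean_X) / SD_X at full precision:
Y = 65.93 + 12.05 * (75 - 44.36) / 7.14
Y = 65.93 + 12.05 * 30.64 / 7.14
Y = 65.93 + 369.212 / 7.14
Y = 65.93 + 51.7104
Y = 117.6404

117.6404


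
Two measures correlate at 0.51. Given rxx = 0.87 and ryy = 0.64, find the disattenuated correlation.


r_corrected = rxy / sqrt(rxx * ryy)
= 0.51 / sqrt(0.87 * 0.64)
= 0.51 / sqrt(0.5568)
= 0.51 / 0.74619
r_corrected = 0.6835

0.6835


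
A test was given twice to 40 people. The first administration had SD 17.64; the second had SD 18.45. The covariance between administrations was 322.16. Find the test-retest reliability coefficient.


r = cov(X,Y) / (SD_X * SD_Y)
r = 322.16 / (17.64 * 18.45)
r = 322.16 / 325.458
r = 0.9899

0.9899


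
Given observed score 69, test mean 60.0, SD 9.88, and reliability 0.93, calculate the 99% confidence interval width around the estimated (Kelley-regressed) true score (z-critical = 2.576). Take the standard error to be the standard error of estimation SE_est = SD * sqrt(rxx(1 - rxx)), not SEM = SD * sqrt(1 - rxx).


True score estimate = 0.93*69 + 0.07*60.0 = 68.37
SE_est = SD * sqrt(rxx * (1 - rxx)) = 9.88 * sqrt(0.93 * 0.07) = 9.88 * sqrt(0.0651) = 2.520853
CI = T_est +/- z * SE_est, so width = 2 * z * SE_est = 2 * 2.576 * 2.520853
Width = 12.9874

12.9874


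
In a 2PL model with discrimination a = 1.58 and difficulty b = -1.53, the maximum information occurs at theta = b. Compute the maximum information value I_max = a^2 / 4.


For 2PL, max info at theta = b = -1.53
I_max = a^2 / 4 = 1.58^2 / 4
= 2.4964 / 4
I_max = 0.6241

0.6241


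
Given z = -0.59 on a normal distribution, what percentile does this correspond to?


CDF(z) = 0.5 * (1 + erf(z/sqrt(2)))
erf(-0.4172) = -0.4448
CDF = 0.2776
Percentile rank = 0.2776 * 100 = 27.76

27.76


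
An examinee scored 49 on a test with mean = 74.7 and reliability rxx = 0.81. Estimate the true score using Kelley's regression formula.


T_est = rxx * X + (1 - rxx) * mean
T_est = 0.81 * 49 + 0.19 * 74.7
T_est = 39.69 + 14.193
T_est = 53.883

53.883


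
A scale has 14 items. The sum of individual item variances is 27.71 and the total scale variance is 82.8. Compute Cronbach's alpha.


alpha = (k/(k-1)) * (1 - sum(si^2)/s_total^2)
= (14/13) * (1 - 27.71/82.8)
alpha = 0.7165

0.7165


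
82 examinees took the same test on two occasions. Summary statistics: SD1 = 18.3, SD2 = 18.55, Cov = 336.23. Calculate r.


r = cov(X,Y) / (SD_X * SD_Y)
r = 336.23 / (18.3 * 18.55)
r = 336.23 / 339.465
r = 0.9905

0.9905


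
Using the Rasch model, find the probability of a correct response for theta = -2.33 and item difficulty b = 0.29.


theta - b = -2.33 - 0.29 = -2.62
exp(-(theta - b)) = exp(2.62) = 13.7357
P = 1 / (1 + 13.7357)
P = 0.0679

0.0679


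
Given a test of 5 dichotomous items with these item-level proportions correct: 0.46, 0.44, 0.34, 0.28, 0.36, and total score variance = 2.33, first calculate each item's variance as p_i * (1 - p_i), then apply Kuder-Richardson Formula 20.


For each item, compute p_i * q_i:
  Item 1: 0.46 * 0.54 = 0.2484
  Item 2: 0.44 * 0.56 = 0.2464
  Item 3: 0.34 * 0.66 = 0.2244
  Item 4: 0.28 * 0.72 = 0.2016
  Item 5: 0.36 * 0.64 = 0.2304
Sum(p_i * q_i) = 0.2484 + 0.2464 + 0.2244 + 0.2016 + 0.2304 = 1.1512
KR-20 = (k/(k-1)) * (1 - Sum(p_i*q_i) / Var_total)
= (5/4) * (1 - 1.1512/2.33)
= 1.25 * 0.5059
KR-20 = 0.6324

0.6324


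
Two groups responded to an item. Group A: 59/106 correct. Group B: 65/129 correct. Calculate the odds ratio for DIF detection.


Odds_A = 59/47 = 1.2553
Odds_B = 65/64 = 1.0156
OR = Odds_A / Odds_B = 1.2553 / 1.0156
Exactly, OR = (59 * 64) / (47 * 65) = 3776 / 3055
OR = 1.236

1.236


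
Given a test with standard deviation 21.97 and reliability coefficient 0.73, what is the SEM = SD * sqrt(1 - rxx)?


SEM = SD * sqrt(1 - rxx)
SEM = 21.97 * sqrt(1 - 0.73)
SEM = 21.97 * sqrt(0.27) = 21.97 * 0.519615
SEM = 11.4159

11.4159


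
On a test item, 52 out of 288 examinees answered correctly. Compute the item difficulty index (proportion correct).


Item difficulty p = number correct / total examinees
p = 52 / 288
p = 0.1806

0.1806


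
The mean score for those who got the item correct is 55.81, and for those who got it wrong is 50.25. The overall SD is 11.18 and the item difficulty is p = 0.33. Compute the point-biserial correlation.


q = 1 - p = 0.67
rpb = ((M1 - M0) / SD) * sqrt(p * q)
rpb = ((55.81 - 50.25) / 11.18) * sqrt(0.33 * 0.67)
rpb = 0.2338

0.2338


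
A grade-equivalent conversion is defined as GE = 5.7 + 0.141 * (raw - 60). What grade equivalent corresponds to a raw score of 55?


raw - median = 55 - 60 = -5
slope * diff = 0.141 * -5 = -0.705
GE = 5.7 + -0.705
GE = 4.995

4.995


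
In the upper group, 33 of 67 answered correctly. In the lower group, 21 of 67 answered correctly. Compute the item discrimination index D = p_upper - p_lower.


p_upper = 33/67 = 0.4925
p_lower = 21/67 = 0.3134
D = 0.4925 - 0.3134 = 0.1791

0.1791


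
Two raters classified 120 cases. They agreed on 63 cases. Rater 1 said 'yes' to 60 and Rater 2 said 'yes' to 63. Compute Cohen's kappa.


P_o = 63/120 = 0.525
P_e = (60*63 + 60*57) / 14400 = 0.5
kappa = (P_o - P_e) / (1 - P_e)
kappa = (0.525 - 0.5) / (1 - 0.5)
kappa = 0.05

0.05


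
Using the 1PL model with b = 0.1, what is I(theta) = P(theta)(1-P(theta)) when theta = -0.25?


P = 1/(1+exp(-(-0.25-0.1))) = 0.4134
I = P*(1-P) = 0.4134 * 0.5866
I = 0.2425

0.2425


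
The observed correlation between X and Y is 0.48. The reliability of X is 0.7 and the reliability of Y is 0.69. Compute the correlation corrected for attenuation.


r_corrected = rxy / sqrt(rxx * ryy)
= 0.48 / sqrt(0.7 * 0.69)
= 0.48 / sqrt(0.483)
= 0.48 / 0.694982
r_corrected = 0.6907

0.6907


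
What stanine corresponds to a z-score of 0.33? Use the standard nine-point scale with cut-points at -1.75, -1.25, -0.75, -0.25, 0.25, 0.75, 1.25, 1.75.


Stanine boundaries: [-1.75, -1.25, -0.75, -0.25, 0.25, 0.75, 1.25, 1.75]
z = 0.33
Check each boundary:
  z >= -1.75 -> could be stanine 2
  z >= -1.25 -> could be stanine 3
  z >= -0.75 -> could be stanine 4
  z >= -0.25 -> could be stanine 5
  z >= 0.25 -> could be stanine 6
  z < 0.75
  z < 1.25
  z < 1.75
Highest qualifying boundary gives stanine = 6

6


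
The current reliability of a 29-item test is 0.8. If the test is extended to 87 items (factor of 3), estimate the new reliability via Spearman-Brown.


r_new = (n * rxx) / (1 + (n-1) * rxx)
r_new = (3 * 0.8) / (1 + 2 * 0.8)
r_new = 2.4 / 2.6
r_new = 0.9231

0.9231


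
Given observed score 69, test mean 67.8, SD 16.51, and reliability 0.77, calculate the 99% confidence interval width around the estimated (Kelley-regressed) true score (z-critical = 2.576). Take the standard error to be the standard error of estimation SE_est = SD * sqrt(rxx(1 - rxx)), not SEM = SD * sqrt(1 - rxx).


True score estimate = 0.77*69 + 0.23*67.8 = 68.724
SE_est = SD * sqrt(rxx * (1 - rxx)) = 16.51 * sqrt(0.77 * 0.23) = 16.51 * sqrt(0.1771) = 6.947945
CI = T_est +/- z * SE_est, so width = 2 * z * SE_est = 2 * 2.576 * 6.947945
Width = 35.7958

35.7958


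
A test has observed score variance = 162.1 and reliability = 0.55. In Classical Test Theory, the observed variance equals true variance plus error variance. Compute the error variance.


var_true = rxx * var_obs = 0.55 * 162.1 = 89.155
var_error = var_obs - var_true
var_error = 162.1 - 89.155
var_error = 72.945

72.945


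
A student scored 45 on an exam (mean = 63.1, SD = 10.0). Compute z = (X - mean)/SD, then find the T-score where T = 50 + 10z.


z = (X - mean) / SD = (45 - 63.1) / 10.0
z = -18.1 / 10.0
z = -1.81
T-score = T = 50 + 10z
Carry z at full precision (z = -18.1 / 10.0) into the conversion:
T-score = 50 + 10 * (-18.1 / 10.0) = 50 + -181 / 10.0
T-score = 50 + -18.1
T-score = 31.9

31.9


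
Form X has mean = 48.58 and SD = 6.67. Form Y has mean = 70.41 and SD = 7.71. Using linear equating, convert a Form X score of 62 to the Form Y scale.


slope = SD_Y / SD_X = 7.71 / 6.67 ~ 1.1559
intercept = mean_Y - slope * mean_X = 70.41 - (7.71 / 6.67) * 48.58 ~ 14.2553
Y = slope * X + intercept. To avoid rounding drift from the rounded slope/intercept, evaluate the equivalent form Y = mean_Y + SD_Y * (X - mean_X) / SD_X at full precision:
Y = 70.41 + 7.71 * (62 - 48.58) / 6.67
Y = 70.41 + 7.71 * 13.42 / 6.67
Y = 70.41 + 103.4682 / 6.67
Y = 70.41 + 15.5125
Y = 85.9225

85.9225


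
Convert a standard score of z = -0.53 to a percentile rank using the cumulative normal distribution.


CDF(z) = 0.5 * (1 + erf(z/sqrt(2)))
erf(-0.3748) = -0.4039
CDF = 0.2981
Percentile rank = 0.2981 * 100 = 29.81

29.81


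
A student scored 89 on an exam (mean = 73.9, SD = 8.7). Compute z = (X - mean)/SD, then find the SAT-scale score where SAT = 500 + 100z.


z = (X - mean) / SD = (89 - 73.9) / 8.7
z = 15.1 / 8.7
z = 1.7356
SAT-scale = SAT = 500 + 100z
Carry z at full precision (z = 15.1 / 8.7) into the conversion:
SAT-scale = 500 + 100 * (15.1 / 8.7) = 500 + 1510 / 8.7
SAT-scale = 500 + 173.5632
SAT-scale = 673.5632

673.5632


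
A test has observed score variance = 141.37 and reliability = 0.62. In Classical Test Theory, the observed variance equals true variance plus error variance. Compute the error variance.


var_true = rxx * var_obs = 0.62 * 141.37 = 87.6494
var_error = var_obs - var_true
var_error = 141.37 - 87.6494
var_error = 53.7206

53.7206


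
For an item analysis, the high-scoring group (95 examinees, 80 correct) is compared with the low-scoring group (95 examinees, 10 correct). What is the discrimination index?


p_upper = 80/95 = 0.8421
p_lower = 10/95 = 0.1053
D = 0.8421 - 0.1053 = 0.7368

0.7368


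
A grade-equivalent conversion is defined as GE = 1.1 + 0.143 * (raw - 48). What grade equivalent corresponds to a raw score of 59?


raw - median = 59 - 48 = 11
slope * diff = 0.143 * 11 = 1.573
GE = 1.1 + 1.573
GE = 2.673

2.673


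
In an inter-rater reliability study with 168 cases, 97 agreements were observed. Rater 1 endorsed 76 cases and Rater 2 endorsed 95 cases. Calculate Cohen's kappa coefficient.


P_o = 97/168 = 0.577381
P_e = (76*95 + 92*73) / 28224 = 0.493764
kappa = (P_o - P_e) / (1 - P_e)
kappa = (0.577381 - 0.493764) / (1 - 0.493764)
kappa = 0.1652

0.1652


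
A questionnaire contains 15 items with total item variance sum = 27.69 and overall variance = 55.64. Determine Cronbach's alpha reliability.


alpha = (k/(k-1)) * (1 - sum(si^2)/s_total^2)
= (15/14) * (1 - 27.69/55.64)
alpha = 0.5382

0.5382


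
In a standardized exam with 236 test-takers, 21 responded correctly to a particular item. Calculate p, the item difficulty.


Item difficulty p = number correct / total examinees
p = 21 / 236
p = 0.089

0.089


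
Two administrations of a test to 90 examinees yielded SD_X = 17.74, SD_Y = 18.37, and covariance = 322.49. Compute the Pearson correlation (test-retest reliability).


r = cov(X,Y) / (SD_X * SD_Y)
r = 322.49 / (17.74 * 18.37)
r = 322.49 / 325.8838
r = 0.9896

0.9896


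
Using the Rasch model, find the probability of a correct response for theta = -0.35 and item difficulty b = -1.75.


theta - b = -0.35 - -1.75 = 1.4
exp(-(theta - b)) = exp(-1.4) = 0.2466
P = 1 / (1 + 0.2466)
P = 0.8022

0.8022


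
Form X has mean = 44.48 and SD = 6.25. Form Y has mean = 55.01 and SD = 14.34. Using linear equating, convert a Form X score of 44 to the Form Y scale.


slope = SD_Y / SD_X = 14.34 / 6.25 ~ 2.2944
intercept = mean_Y - slope * mean_X = 55.01 - (14.34 / 6.25) * 44.48 ~ -47.0449
Y = slope * X + intercept. To avoid rounding drift from the rounded slope/intercept, evaluate the equivalent form Y = mean_Y + SD_Y * (X - mean_X) / SD_X at full precision:
Y = 55.01 + 14.34 * (44 - 44.48) / 6.25
Y = 55.01 - 14.34 * 0.48 / 6.25
Y = 55.01 - 6.8832 / 6.25
Y = 55.01 - 1.1013
Y = 53.9087

53.9087


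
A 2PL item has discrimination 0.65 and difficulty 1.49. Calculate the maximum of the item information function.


For 2PL, max info at theta = b = 1.49
I_max = a^2 / 4 = 0.65^2 / 4
= 0.4225 / 4
I_max = 0.1056

0.1056


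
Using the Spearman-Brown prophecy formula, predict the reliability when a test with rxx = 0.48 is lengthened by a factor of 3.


r_new = (n * rxx) / (1 + (n-1) * rxx)
r_new = (3 * 0.48) / (1 + 2 * 0.48)
r_new = 1.44 / 1.96
r_new = 0.7347

0.7347


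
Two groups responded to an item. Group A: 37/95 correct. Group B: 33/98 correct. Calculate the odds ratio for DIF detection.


Odds_A = 37/58 = 0.6379
Odds_B = 33/65 = 0.5077
OR = Odds_A / Odds_B = 0.6379 / 0.5077
Exactly, OR = (37 * 65) / (58 * 33) = 2405 / 1914
OR = 1.2565

1.2565


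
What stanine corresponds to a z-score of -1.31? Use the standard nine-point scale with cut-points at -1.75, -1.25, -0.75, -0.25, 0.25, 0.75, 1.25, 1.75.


Stanine boundaries: [-1.75, -1.25, -0.75, -0.25, 0.25, 0.75, 1.25, 1.75]
z = -1.31
Check each boundary:
  z >= -1.75 -> could be stanine 2
  z < -1.25
  z < -0.75
  z < -0.25
  z < 0.25
  z < 0.75
  z < 1.25
  z < 1.75
Highest qualifying boundary gives stanine = 2

2


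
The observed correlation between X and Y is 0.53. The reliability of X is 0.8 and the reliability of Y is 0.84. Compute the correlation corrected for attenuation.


r_corrected = rxy / sqrt(rxx * ryy)
= 0.53 / sqrt(0.8 * 0.84)
= 0.53 / sqrt(0.672)
= 0.53 / 0.819756
r_corrected = 0.6465

0.6465


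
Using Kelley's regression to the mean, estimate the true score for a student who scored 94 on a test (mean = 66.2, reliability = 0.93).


T_est = rxx * X + (1 - rxx) * mean
T_est = 0.93 * 94 + 0.07 * 66.2
T_est = 87.42 + 4.634
T_est = 92.054

92.054


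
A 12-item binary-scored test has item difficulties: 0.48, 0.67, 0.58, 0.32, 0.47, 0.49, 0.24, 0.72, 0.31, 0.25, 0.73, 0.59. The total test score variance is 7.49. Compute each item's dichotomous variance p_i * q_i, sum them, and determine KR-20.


For each item, compute p_i * q_i:
  Item 1: 0.48 * 0.52 = 0.2496
  Item 2: 0.67 * 0.33 = 0.2211
  Item 3: 0.58 * 0.42 = 0.2436
  Item 4: 0.32 * 0.68 = 0.2176
  Item 5: 0.47 * 0.53 = 0.2491
  Item 6: 0.49 * 0.51 = 0.2499
  Item 7: 0.24 * 0.76 = 0.1824
  Item 8: 0.72 * 0.28 = 0.2016
  Item 9: 0.31 * 0.69 = 0.2139
  Item 10: 0.25 * 0.75 = 0.1875
  Item 11: 0.73 * 0.27 = 0.1971
  Item 12: 0.59 * 0.41 = 0.2419
Sum(p_i * q_i) = 0.2496 + 0.2211 + 0.2436 + 0.2176 + 0.2491 + 0.2499 + 0.1824 + 0.2016 + 0.2139 + 0.1875 + 0.1971 + 0.2419 = 2.6553
KR-20 = (k/(k-1)) * (1 - Sum(p_i*q_i) / Var_total)
= (12/11) * (1 - 2.6553/7.49)
= 1.0909 * 0.6455
KR-20 = 0.7042

0.7042


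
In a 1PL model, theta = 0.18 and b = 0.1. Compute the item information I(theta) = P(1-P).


P = 1/(1+exp(-(0.18-0.1))) = 0.52
I = P*(1-P) = 0.52 * 0.48
I = 0.2496

0.2496


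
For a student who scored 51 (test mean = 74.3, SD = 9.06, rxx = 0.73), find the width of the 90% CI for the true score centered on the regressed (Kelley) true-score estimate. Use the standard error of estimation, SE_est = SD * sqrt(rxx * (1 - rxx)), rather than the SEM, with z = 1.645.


True score estimate = 0.73*51 + 0.27*74.3 = 57.291
SE_est = SD * sqrt(rxx * (1 - rxx)) = 9.06 * sqrt(0.73 * 0.27) = 9.06 * sqrt(0.1971) = 4.022273
CI = T_est +/- z * SE_est, so width = 2 * z * SE_est = 2 * 1.645 * 4.022273
Width = 13.2333

13.2333


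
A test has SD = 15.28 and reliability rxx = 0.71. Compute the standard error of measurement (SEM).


SEM = SD * sqrt(1 - rxx)
SEM = 15.28 * sqrt(1 - 0.71)
SEM = 15.28 * sqrt(0.29) = 15.28 * 0.538516
SEM = 8.2285

8.2285


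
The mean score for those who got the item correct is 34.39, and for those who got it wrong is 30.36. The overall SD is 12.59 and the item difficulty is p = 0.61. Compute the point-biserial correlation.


q = 1 - p = 0.39
rpb = ((M1 - M0) / SD) * sqrt(p * q)
rpb = ((34.39 - 30.36) / 12.59) * sqrt(0.61 * 0.39)
rpb = 0.1561

0.1561


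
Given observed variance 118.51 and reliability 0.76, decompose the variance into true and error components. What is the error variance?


var_true = rxx * var_obs = 0.76 * 118.51 = 90.0676
var_error = var_obs - var_true
var_error = 118.51 - 90.0676
var_error = 28.4424

28.4424


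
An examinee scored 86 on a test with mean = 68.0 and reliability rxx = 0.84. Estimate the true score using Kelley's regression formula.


T_est = rxx * X + (1 - rxx) * mean
T_est = 0.84 * 86 + 0.16 * 68.0
T_est = 72.24 + 10.88
T_est = 83.12

83.12


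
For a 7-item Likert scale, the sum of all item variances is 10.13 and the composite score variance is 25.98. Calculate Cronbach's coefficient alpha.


alpha = (k/(k-1)) * (1 - sum(si^2)/s_total^2)
= (7/6) * (1 - 10.13/25.98)
alpha = 0.7118

0.7118


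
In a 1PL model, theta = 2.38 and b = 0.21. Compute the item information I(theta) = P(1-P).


P = 1/(1+exp(-(2.38-0.21))) = 0.8975
I = P*(1-P) = 0.8975 * 0.1025
I = 0.092

0.092


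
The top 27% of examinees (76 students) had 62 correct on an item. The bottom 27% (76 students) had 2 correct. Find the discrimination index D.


p_upper = 62/76 = 0.8158
p_lower = 2/76 = 0.0263
D = 0.8158 - 0.0263 = 0.7895

0.7895


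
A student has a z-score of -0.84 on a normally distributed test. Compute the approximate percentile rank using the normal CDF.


CDF(z) = 0.5 * (1 + erf(z/sqrt(2)))
erf(-0.594) = -0.5991
CDF = 0.2005
Percentile rank = 0.2005 * 100 = 20.05

20.05


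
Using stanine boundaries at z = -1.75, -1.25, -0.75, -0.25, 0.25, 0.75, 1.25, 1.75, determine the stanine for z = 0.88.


Stanine boundaries: [-1.75, -1.25, -0.75, -0.25, 0.25, 0.75, 1.25, 1.75]
z = 0.88
Check each boundary:
  z >= -1.75 -> could be stanine 2
  z >= -1.25 -> could be stanine 3
  z >= -0.75 -> could be stanine 4
  z >= -0.25 -> could be stanine 5
  z >= 0.25 -> could be stanine 6
  z >= 0.75 -> could be stanine 7
  z < 1.25
  z < 1.75
Highest qualifying boundary gives stanine = 7

7


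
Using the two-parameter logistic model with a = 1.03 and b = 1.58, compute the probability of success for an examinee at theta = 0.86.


a*(theta - b) = 1.03 * (0.86 - 1.58) = -0.7416
exp(--0.7416) = 2.0993
P = 1 / (1 + 2.0993)
P = 0.3227

0.3227


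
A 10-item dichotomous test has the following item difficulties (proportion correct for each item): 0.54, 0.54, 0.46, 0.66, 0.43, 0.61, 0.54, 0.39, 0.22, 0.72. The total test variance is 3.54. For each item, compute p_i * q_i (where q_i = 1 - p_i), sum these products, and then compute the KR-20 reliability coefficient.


For each item, compute p_i * q_i:
  Item 1: 0.54 * 0.46 = 0.2484
  Item 2: 0.54 * 0.46 = 0.2484
  Item 3: 0.46 * 0.54 = 0.2484
  Item 4: 0.66 * 0.34 = 0.2244
  Item 5: 0.43 * 0.57 = 0.2451
  Item 6: 0.61 * 0.39 = 0.2379
  Item 7: 0.54 * 0.46 = 0.2484
  Item 8: 0.39 * 0.61 = 0.2379
  Item 9: 0.22 * 0.78 = 0.1716
  Item 10: 0.72 * 0.28 = 0.2016
Sum(p_i * q_i) = 0.2484 + 0.2484 + 0.2484 + 0.2244 + 0.2451 + 0.2379 + 0.2484 + 0.2379 + 0.1716 + 0.2016 = 2.3121
KR-20 = (k/(k-1)) * (1 - Sum(p_i*q_i) / Var_total)
= (10/9) * (1 - 2.3121/3.54)
= 1.1111 * 0.3469
KR-20 = 0.3854

0.3854


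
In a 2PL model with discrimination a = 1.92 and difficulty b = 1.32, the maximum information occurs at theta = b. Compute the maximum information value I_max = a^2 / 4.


For 2PL, max info at theta = b = 1.32
I_max = a^2 / 4 = 1.92^2 / 4
= 3.6864 / 4
I_max = 0.9216

0.9216


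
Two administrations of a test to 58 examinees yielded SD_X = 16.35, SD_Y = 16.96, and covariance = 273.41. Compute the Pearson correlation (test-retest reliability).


r = cov(X,Y) / (SD_X * SD_Y)
r = 273.41 / (16.35 * 16.96)
r = 273.41 / 277.296
r = 0.986

0.986


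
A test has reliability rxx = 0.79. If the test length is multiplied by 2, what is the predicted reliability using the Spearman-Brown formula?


r_new = (n * rxx) / (1 + (n-1) * rxx)
r_new = (2 * 0.79) / (1 + 1 * 0.79)
r_new = 1.58 / 1.79
r_new = 0.8827

0.8827


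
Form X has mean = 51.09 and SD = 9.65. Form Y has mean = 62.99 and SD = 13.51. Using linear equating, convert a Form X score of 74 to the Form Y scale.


slope = SD_Y / SD_X = 13.51 / 9.65 ~ 1.4
intercept = mean_Y - slope * mean_X = 62.99 - (13.51 / 9.65) * 51.09 ~ -8.536
Y = slope * X + intercept. To avoid rounding drift from the rounded slope/intercept, evaluate the equivalent form Y = mean_Y + SD_Y * (X - mean_X) / SD_X at full precision:
Y = 62.99 + 13.51 * (74 - 51.09) / 9.65
Y = 62.99 + 13.51 * 22.91 / 9.65
Y = 62.99 + 309.5141 / 9.65
Y = 62.99 + 32.074
Y = 95.064

95.064


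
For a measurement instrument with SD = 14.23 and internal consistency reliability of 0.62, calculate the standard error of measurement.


SEM = SD * sqrt(1 - rxx)
SEM = 14.23 * sqrt(1 - 0.62)
SEM = 14.23 * sqrt(0.38) = 14.23 * 0.616441
SEM = 8.772

8.772


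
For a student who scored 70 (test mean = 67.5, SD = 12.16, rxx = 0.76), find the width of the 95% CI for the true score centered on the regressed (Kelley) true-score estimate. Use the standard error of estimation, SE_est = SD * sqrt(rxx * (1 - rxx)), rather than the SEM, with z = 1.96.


True score estimate = 0.76*70 + 0.24*67.5 = 69.4
SE_est = SD * sqrt(rxx * (1 - rxx)) = 12.16 * sqrt(0.76 * 0.24) = 12.16 * sqrt(0.1824) = 5.193331
CI = T_est +/- z * SE_est, so width = 2 * z * SE_est = 2 * 1.96 * 5.193331
Width = 20.3579

20.3579


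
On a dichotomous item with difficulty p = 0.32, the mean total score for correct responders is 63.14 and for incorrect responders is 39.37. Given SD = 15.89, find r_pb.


q = 1 - p = 0.68
rpb = ((M1 - M0) / SD) * sqrt(p * q)
rpb = ((63.14 - 39.37) / 15.89) * sqrt(0.32 * 0.68)
rpb = 0.6978

0.6978


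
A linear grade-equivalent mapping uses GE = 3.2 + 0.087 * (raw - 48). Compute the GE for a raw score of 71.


raw - median = 71 - 48 = 23
slope * diff = 0.087 * 23 = 2.001
GE = 3.2 + 2.001
GE = 5.201

5.201


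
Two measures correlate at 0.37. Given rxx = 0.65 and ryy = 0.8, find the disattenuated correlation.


r_corrected = rxy / sqrt(rxx * ryy)
= 0.37 / sqrt(0.65 * 0.8)
= 0.37 / sqrt(0.52)
= 0.37 / 0.72111
r_corrected = 0.5131

0.5131


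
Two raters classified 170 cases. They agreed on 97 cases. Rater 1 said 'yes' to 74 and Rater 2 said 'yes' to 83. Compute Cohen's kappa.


P_o = 97/170 = 0.570588
P_e = (74*83 + 96*87) / 28900 = 0.501522
kappa = (P_o - P_e) / (1 - P_e)
kappa = (0.570588 - 0.501522) / (1 - 0.501522)
kappa = 0.1386

0.1386


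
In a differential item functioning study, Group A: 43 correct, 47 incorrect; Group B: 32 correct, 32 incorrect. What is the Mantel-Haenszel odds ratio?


Odds_A = 43/47 = 0.9149
Odds_B = 32/32 = 1.0
OR = Odds_A / Odds_B = 0.9149 / 1.0
Exactly, OR = (43 * 32) / (47 * 32) = 1376 / 1504
OR = 0.9149

0.9149


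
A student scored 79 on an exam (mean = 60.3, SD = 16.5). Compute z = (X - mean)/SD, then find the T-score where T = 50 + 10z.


z = (X - mean) / SD = (79 - 60.3) / 16.5
z = 18.7 / 16.5
z = 1.1333
T-score = T = 50 + 10z
Carry z at full precision (z = 18.7 / 16.5) into the conversion:
T-score = 50 + 10 * (18.7 / 16.5) = 50 + 187 / 16.5
T-score = 50 + 11.3333
T-score = 61.3333

61.3333


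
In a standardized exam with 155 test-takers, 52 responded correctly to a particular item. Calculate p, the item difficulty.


Item difficulty p = number correct / total examinees
p = 52 / 155
p = 0.3355

0.3355


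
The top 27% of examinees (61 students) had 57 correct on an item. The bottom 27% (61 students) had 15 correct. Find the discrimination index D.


p_upper = 57/61 = 0.9344
p_lower = 15/61 = 0.2459
D = 0.9344 - 0.2459 = 0.6885

0.6885


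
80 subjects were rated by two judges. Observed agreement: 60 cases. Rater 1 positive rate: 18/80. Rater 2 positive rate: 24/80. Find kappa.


P_o = 60/80 = 0.75
P_e = (18*24 + 62*56) / 6400 = 0.61
kappa = (P_o - P_e) / (1 - P_e)
kappa = (0.75 - 0.61) / (1 - 0.61)
kappa = 0.359

0.359


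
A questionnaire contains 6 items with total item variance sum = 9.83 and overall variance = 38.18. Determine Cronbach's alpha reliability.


alpha = (k/(k-1)) * (1 - sum(si^2)/s_total^2)
= (6/5) * (1 - 9.83/38.18)
alpha = 0.891

0.891


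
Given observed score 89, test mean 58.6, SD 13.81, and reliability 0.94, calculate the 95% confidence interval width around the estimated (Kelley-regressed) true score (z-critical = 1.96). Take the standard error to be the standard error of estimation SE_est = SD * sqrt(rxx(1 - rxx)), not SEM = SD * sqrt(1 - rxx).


True score estimate = 0.94*89 + 0.06*58.6 = 87.176
SE_est = SD * sqrt(rxx * (1 - rxx)) = 13.81 * sqrt(0.94 * 0.06) = 13.81 * sqrt(0.0564) = 3.279693
CI = T_est +/- z * SE_est, so width = 2 * z * SE_est = 2 * 1.96 * 3.279693
Width = 12.8564

12.8564


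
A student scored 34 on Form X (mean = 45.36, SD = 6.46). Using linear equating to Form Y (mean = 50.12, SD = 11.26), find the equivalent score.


slope = SD_Y / SD_X = 11.26 / 6.46 ~ 1.743
intercept = mean_Y - slope * mean_X = 50.12 - (11.26 / 6.46) * 45.36 ~ -28.944
Y = slope * X + intercept. To avoid rounding drift from the rounded slope/intercept, evaluate the equivalent form Y = mean_Y + SD_Y * (X - mean_X) / SD_X at full precision:
Y = 50.12 + 11.26 * (34 - 45.36) / 6.46
Y = 50.12 - 11.26 * 11.36 / 6.46
Y = 50.12 - 127.9136 / 6.46
Y = 50.12 - 19.8009
Y = 30.3191

30.3191


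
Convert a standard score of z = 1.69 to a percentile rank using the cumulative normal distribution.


CDF(z) = 0.5 * (1 + erf(z/sqrt(2)))
erf(1.195) = 0.909
CDF = 0.9545
Percentile rank = 0.9545 * 100 = 95.45

95.45


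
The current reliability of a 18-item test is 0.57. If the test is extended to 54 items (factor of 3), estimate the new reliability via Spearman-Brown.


r_new = (n * rxx) / (1 + (n-1) * rxx)
r_new = (3 * 0.57) / (1 + 2 * 0.57)
r_new = 1.71 / 2.14
r_new = 0.7991

0.7991


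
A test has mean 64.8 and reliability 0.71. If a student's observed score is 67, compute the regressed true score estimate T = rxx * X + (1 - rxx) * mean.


T_est = rxx * X + (1 - rxx) * mean
T_est = 0.71 * 67 + 0.29 * 64.8
T_est = 47.57 + 18.792
T_est = 66.362

66.362


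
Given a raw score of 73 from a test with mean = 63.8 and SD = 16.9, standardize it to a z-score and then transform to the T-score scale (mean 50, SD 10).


z = (X - mean) / SD = (73 - 63.8) / 16.9
z = 9.2 / 16.9
z = 0.5444
T-score = T = 50 + 10z
Carry z at full precision (z = 9.2 / 16.9) into the conversion:
T-score = 50 + 10 * (9.2 / 16.9) = 50 + 92 / 16.9
T-score = 50 + 5.4438
T-score = 55.4438

55.4438


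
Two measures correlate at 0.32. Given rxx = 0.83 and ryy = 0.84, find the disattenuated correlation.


r_corrected = rxy / sqrt(rxx * ryy)
= 0.32 / sqrt(0.83 * 0.84)
= 0.32 / sqrt(0.6972)
= 0.32 / 0.834985
r_corrected = 0.3832

0.3832


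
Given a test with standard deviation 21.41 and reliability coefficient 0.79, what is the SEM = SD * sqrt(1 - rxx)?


SEM = SD * sqrt(1 - rxx)
SEM = 21.41 * sqrt(1 - 0.79)
SEM = 21.41 * sqrt(0.21) = 21.41 * 0.458258
SEM = 9.8113

9.8113


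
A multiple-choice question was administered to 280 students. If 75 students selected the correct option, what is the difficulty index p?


Item difficulty p = number correct / total examinees
p = 75 / 280
p = 0.2679

0.2679


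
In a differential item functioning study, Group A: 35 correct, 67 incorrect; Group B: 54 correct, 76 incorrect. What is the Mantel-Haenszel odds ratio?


Odds_A = 35/67 = 0.5224
Odds_B = 54/76 = 0.7105
OR = Odds_A / Odds_B = 0.5224 / 0.7105
Exactly, OR = (35 * 76) / (67 * 54) = 2660 / 3618
OR = 0.7352

0.7352


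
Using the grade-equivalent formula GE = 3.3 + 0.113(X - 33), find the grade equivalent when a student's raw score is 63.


raw - median = 63 - 33 = 30
slope * diff = 0.113 * 30 = 3.39
GE = 3.3 + 3.39
GE = 6.69

6.69


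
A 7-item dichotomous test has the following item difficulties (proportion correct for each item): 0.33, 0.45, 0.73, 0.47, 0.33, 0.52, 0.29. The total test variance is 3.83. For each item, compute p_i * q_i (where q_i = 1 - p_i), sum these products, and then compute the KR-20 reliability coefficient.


For each item, compute p_i * q_i:
  Item 1: 0.33 * 0.67 = 0.2211
  Item 2: 0.45 * 0.55 = 0.2475
  Item 3: 0.73 * 0.27 = 0.1971
  Item 4: 0.47 * 0.53 = 0.2491
  Item 5: 0.33 * 0.67 = 0.2211
  Item 6: 0.52 * 0.48 = 0.2496
  Item 7: 0.29 * 0.71 = 0.2059
Sum(p_i * q_i) = 0.2211 + 0.2475 + 0.1971 + 0.2491 + 0.2211 + 0.2496 + 0.2059 = 1.5914
KR-20 = (k/(k-1)) * (1 - Sum(p_i*q_i) / Var_total)
= (7/6) * (1 - 1.5914/3.83)
= 1.1667 * 0.5845
KR-20 = 0.6819

0.6819


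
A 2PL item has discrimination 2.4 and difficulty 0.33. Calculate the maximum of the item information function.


For 2PL, max info at theta = b = 0.33
I_max = a^2 / 4 = 2.4^2 / 4
= 5.76 / 4
I_max = 1.44

1.44


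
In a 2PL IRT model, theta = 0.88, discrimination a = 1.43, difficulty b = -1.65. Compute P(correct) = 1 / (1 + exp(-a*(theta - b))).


a*(theta - b) = 1.43 * (0.88 - -1.65) = 3.6179
exp(-3.6179) = 0.0268
P = 1 / (1 + 0.0268)
P = 0.9739

0.9739


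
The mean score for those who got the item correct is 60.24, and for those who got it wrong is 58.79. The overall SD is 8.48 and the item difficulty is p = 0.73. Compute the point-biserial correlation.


q = 1 - p = 0.27
rpb = ((M1 - M0) / SD) * sqrt(p * q)
rpb = ((60.24 - 58.79) / 8.48) * sqrt(0.73 * 0.27)
rpb = 0.0759

0.0759


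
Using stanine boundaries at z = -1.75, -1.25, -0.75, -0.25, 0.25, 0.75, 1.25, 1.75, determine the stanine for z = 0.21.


Stanine boundaries: [-1.75, -1.25, -0.75, -0.25, 0.25, 0.75, 1.25, 1.75]
z = 0.21
Check each boundary:
  z >= -1.75 -> could be stanine 2
  z >= -1.25 -> could be stanine 3
  z >= -0.75 -> could be stanine 4
  z >= -0.25 -> could be stanine 5
  z < 0.25
  z < 0.75
  z < 1.25
  z < 1.75
Highest qualifying boundary gives stanine = 5

5


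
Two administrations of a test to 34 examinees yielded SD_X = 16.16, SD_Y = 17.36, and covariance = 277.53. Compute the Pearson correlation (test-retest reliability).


r = cov(X,Y) / (SD_X * SD_Y)
r = 277.53 / (16.16 * 17.36)
r = 277.53 / 280.5376
r = 0.9893

0.9893


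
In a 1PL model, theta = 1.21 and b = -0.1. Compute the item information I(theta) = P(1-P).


P = 1/(1+exp(-(1.21--0.1))) = 0.7875
I = P*(1-P) = 0.7875 * 0.2125
I = 0.1673

0.1673


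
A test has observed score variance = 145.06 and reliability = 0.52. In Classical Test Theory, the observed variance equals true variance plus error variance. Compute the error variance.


var_true = rxx * var_obs = 0.52 * 145.06 = 75.4312
var_error = var_obs - var_true
var_error = 145.06 - 75.4312
var_error = 69.6288

69.6288


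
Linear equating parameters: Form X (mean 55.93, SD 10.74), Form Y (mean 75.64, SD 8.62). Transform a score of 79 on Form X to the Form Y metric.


slope = SD_Y / SD_X = 8.62 / 10.74 ~ 0.8026
intercept = mean_Y - slope * mean_X = 75.64 - (8.62 / 10.74) * 55.93 ~ 30.7502
Y = slope * X + intercept. To avoid rounding drift from the rounded slope/intercept, evaluate the equivalent form Y = mean_Y + SD_Y * (X - mean_X) / SD_X at full precision:
Y = 75.64 + 8.62 * (79 - 55.93) / 10.74
Y = 75.64 + 8.62 * 23.07 / 10.74
Y = 75.64 + 198.8634 / 10.74
Y = 75.64 + 18.5161
Y = 94.1561

94.1561


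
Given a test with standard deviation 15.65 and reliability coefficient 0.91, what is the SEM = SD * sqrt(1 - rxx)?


SEM = SD * sqrt(1 - rxx)
SEM = 15.65 * sqrt(1 - 0.91)
SEM = 15.65 * sqrt(0.09) = 15.65 * 0.3
SEM = 4.695

4.695


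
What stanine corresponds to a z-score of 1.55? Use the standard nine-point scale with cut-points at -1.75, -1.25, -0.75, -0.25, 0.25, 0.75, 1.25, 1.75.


Stanine boundaries: [-1.75, -1.25, -0.75, -0.25, 0.25, 0.75, 1.25, 1.75]
z = 1.55
Check each boundary:
  z >= -1.75 -> could be stanine 2
  z >= -1.25 -> could be stanine 3
  z >= -0.75 -> could be stanine 4
  z >= -0.25 -> could be stanine 5
  z >= 0.25 -> could be stanine 6
  z >= 0.75 -> could be stanine 7
  z >= 1.25 -> could be stanine 8
  z < 1.75
Highest qualifying boundary gives stanine = 8

8


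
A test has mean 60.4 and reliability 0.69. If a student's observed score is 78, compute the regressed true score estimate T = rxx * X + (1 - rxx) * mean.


T_est = rxx * X + (1 - rxx) * mean
T_est = 0.69 * 78 + 0.31 * 60.4
T_est = 53.82 + 18.724
T_est = 72.544

72.544


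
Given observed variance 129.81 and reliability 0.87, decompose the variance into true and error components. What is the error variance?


var_true = rxx * var_obs = 0.87 * 129.81 = 112.9347
var_error = var_obs - var_true
var_error = 129.81 - 112.9347
var_error = 16.8753

16.8753


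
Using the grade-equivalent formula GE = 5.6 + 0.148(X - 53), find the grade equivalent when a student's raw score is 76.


raw - median = 76 - 53 = 23
slope * diff = 0.148 * 23 = 3.404
GE = 5.6 + 3.404
GE = 9.004

9.004


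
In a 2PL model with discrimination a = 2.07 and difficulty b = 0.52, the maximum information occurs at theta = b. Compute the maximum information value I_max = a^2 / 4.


For 2PL, max info at theta = b = 0.52
I_max = a^2 / 4 = 2.07^2 / 4
= 4.2849 / 4
I_max = 1.0712

1.0712


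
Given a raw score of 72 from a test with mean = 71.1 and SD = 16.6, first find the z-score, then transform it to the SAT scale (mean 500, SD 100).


z = (X - mean) / SD = (72 - 71.1) / 16.6
z = 0.9 / 16.6
z = 0.0542
SAT-scale = SAT = 500 + 100z
Carry z at full precision (z = 0.9 / 16.6) into the conversion:
SAT-scale = 500 + 100 * (0.9 / 16.6) = 500 + 90 / 16.6
SAT-scale = 500 + 5.4217
SAT-scale = 505.4217

505.4217


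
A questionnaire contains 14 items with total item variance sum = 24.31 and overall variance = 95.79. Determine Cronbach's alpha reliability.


alpha = (k/(k-1)) * (1 - sum(si^2)/s_total^2)
= (14/13) * (1 - 24.31/95.79)
alpha = 0.8036

0.8036


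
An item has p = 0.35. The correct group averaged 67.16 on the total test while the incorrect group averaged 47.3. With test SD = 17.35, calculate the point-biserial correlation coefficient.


q = 1 - p = 0.65
rpb = ((M1 - M0) / SD) * sqrt(p * q)
rpb = ((67.16 - 47.3) / 17.35) * sqrt(0.35 * 0.65)
rpb = 0.546

0.546


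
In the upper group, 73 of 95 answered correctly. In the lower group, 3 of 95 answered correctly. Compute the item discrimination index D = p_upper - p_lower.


p_upper = 73/95 = 0.7684
p_lower = 3/95 = 0.0316
D = 0.7684 - 0.0316 = 0.7368

0.7368


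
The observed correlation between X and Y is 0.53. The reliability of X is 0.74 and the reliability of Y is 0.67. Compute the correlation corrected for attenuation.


r_corrected = rxy / sqrt(rxx * ryy)
= 0.53 / sqrt(0.74 * 0.67)
= 0.53 / sqrt(0.4958)
= 0.53 / 0.704131
r_corrected = 0.7527

0.7527


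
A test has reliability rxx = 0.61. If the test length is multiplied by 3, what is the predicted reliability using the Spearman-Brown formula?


r_new = (n * rxx) / (1 + (n-1) * rxx)
r_new = (3 * 0.61) / (1 + 2 * 0.61)
r_new = 1.83 / 2.22
r_new = 0.8243

0.8243


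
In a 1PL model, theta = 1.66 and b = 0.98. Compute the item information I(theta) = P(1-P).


P = 1/(1+exp(-(1.66-0.98))) = 0.6637
I = P*(1-P) = 0.6637 * 0.3363
I = 0.2232

0.2232


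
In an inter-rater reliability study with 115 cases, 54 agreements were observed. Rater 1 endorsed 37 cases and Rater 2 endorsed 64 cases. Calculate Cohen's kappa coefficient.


P_o = 54/115 = 0.469565
P_e = (37*64 + 78*51) / 13225 = 0.479849
kappa = (P_o - P_e) / (1 - P_e)
kappa = (0.469565 - 0.479849) / (1 - 0.479849)
kappa = -0.0198

-0.0198


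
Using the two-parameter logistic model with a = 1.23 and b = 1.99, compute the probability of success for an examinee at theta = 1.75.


a*(theta - b) = 1.23 * (1.75 - 1.99) = -0.2952
exp(--0.2952) = 1.3434
P = 1 / (1 + 1.3434)
P = 0.4267

0.4267


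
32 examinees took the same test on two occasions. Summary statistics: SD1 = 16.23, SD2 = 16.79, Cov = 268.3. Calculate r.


r = cov(X,Y) / (SD_X * SD_Y)
r = 268.3 / (16.23 * 16.79)
r = 268.3 / 272.5017
r = 0.9846

0.9846


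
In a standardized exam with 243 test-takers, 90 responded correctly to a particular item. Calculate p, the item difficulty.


Item difficulty p = number correct / total examinees
p = 90 / 243
p = 0.3704

0.3704


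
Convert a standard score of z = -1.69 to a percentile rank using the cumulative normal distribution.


CDF(z) = 0.5 * (1 + erf(z/sqrt(2)))
erf(-1.195) = -0.909
CDF = 0.0455
Percentile rank = 0.0455 * 100 = 4.55

4.55


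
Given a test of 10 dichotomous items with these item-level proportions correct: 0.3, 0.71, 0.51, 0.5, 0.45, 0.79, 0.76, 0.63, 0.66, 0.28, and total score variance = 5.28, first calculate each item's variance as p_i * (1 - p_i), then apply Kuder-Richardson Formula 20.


For each item, compute p_i * q_i:
  Item 1: 0.3 * 0.7 = 0.21
  Item 2: 0.71 * 0.29 = 0.2059
  Item 3: 0.51 * 0.49 = 0.2499
  Item 4: 0.5 * 0.5 = 0.25
  Item 5: 0.45 * 0.55 = 0.2475
  Item 6: 0.79 * 0.21 = 0.1659
  Item 7: 0.76 * 0.24 = 0.1824
  Item 8: 0.63 * 0.37 = 0.2331
  Item 9: 0.66 * 0.34 = 0.2244
  Item 10: 0.28 * 0.72 = 0.2016
Sum(p_i * q_i) = 0.21 + 0.2059 + 0.2499 + 0.25 + 0.2475 + 0.1659 + 0.1824 + 0.2331 + 0.2244 + 0.2016 = 2.1707
KR-20 = (k/(k-1)) * (1 - Sum(p_i*q_i) / Var_total)
= (10/9) * (1 - 2.1707/5.28)
= 1.1111 * 0.5889
KR-20 = 0.6543

0.6543


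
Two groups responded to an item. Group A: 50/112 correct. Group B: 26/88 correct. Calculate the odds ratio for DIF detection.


Odds_A = 50/62 = 0.8065
Odds_B = 26/62 = 0.4194
OR = Odds_A / Odds_B = 0.8065 / 0.4194
Exactly, OR = (50 * 62) / (62 * 26) = 3100 / 1612
OR = 1.9231

1.9231


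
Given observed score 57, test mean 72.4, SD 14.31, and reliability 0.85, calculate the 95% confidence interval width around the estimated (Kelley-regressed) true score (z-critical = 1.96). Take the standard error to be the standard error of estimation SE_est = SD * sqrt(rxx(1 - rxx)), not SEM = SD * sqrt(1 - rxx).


True score estimate = 0.85*57 + 0.15*72.4 = 59.31
SE_est = SD * sqrt(rxx * (1 - rxx)) = 14.31 * sqrt(0.85 * 0.15) = 14.31 * sqrt(0.1275) = 5.109692
CI = T_est +/- z * SE_est, so width = 2 * z * SE_est = 2 * 1.96 * 5.109692
Width = 20.03

20.03


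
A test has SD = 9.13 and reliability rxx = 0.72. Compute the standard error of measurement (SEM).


SEM = SD * sqrt(1 - rxx)
SEM = 9.13 * sqrt(1 - 0.72)
SEM = 9.13 * sqrt(0.28) = 9.13 * 0.52915
SEM = 4.8311

4.8311


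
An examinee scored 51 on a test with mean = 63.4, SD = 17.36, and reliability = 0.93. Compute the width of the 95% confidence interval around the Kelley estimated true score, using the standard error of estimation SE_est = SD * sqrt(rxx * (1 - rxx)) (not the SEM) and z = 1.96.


True score estimate = 0.93*51 + 0.07*63.4 = 51.868
SE_est = SD * sqrt(rxx * (1 - rxx)) = 17.36 * sqrt(0.93 * 0.07) = 17.36 * sqrt(0.0651) = 4.429352
CI = T_est +/- z * SE_est, so width = 2 * z * SE_est = 2 * 1.96 * 4.429352
Width = 17.3631

17.3631
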